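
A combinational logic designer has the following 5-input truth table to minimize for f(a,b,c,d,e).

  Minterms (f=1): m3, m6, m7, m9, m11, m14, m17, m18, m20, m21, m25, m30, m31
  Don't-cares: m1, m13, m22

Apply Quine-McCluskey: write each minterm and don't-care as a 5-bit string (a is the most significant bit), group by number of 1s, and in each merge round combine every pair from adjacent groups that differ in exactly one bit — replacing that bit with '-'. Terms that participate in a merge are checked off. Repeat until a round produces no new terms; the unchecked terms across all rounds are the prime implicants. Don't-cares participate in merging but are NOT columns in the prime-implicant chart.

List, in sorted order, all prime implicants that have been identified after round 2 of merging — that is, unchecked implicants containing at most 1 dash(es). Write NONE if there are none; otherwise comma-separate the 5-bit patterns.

00-11, 0011-, 01-01, 10-01, 10-10, 101-0, 1010-, 1111-

Round 0: 00001✓ 00011✓ 00110✓ 00111✓ 01001✓ 01011✓ 01101✓ 01110✓ 10001✓ 10010✓ 10100✓ 10101✓ 10110✓ 11001✓ 11110✓ 11111✓
Round 1: -0001✓ -0110✓ -1001✓ -1110✓ 0-001✓ 0-011✓ 0-110✓ 00-11 000-1✓ 0011- 01-01 010-1✓ 1-001✓ 1-110✓ 10-01 10-10 101-0 1010- 1111-
Round 2: --001 --110 0-0-1
PIs = {--001, --110, 0-0-1, 00-11, 0011-, 01-01, 10-01, 10-10, 101-0, 1010-, 1111-}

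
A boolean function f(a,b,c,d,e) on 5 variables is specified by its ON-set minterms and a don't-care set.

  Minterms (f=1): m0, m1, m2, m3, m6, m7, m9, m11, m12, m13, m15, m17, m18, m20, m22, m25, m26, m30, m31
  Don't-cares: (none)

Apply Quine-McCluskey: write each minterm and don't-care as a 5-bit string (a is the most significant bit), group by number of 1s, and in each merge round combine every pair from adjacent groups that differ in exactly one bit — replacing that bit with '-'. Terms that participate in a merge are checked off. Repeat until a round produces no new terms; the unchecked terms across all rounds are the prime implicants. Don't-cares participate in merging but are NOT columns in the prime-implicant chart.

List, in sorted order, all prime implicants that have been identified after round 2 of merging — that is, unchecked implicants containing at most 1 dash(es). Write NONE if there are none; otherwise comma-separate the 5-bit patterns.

-1111, 0110-, 101-0, 1111-

[col 0] 00000*, 00001*, 00010*, 00011*, 00110*, 00111*, 01001*, 01011*, 01100*, 01101*, 01111*, 10001*, 10010*, 10100*, 10110*, 11001*, 11010*, 11110*, 11111*
[col 1] -0001*, -0010*, -0110*, -1001*, -1111, 0-001*, 0-011*, 0-111*, 00-10*, 00-11*, 000-0*, 000-1*, 0000-*, 0001-*, 0011-*, 01-01*, 01-11*, 010-1*, 011-1*, 0110-, 1-001*, 1-010*, 1-110*, 10-10*, 101-0, 11-10*, 1111-
[col 2] --001, -0-10, 0--11, 0-0-1, 00-1-, 000--, 01--1, 1--10
Prime implicants: --001, -0-10, -1111, 0--11, 0-0-1, 00-1-, 000--, 01--1, 0110-, 1--10, 101-0, 1111-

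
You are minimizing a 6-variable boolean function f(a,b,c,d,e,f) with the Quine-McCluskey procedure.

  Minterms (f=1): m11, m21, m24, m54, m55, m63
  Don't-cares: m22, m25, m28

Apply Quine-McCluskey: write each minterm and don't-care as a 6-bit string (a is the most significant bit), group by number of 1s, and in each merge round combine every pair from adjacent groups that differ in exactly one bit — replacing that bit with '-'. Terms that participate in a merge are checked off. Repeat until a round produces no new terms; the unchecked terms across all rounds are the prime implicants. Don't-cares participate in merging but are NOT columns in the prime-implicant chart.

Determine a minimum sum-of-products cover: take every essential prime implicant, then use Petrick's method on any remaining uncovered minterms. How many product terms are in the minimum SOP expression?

5

[col 0] 001011, 010101, 010110*, 011000*, 011001*, 011100*, 110110*, 110111*, 111111*
[col 1] -10110, 011-00, 01100-, 11-111, 11011-
Prime implicants: -10110, 001011, 010101, 011-00, 01100-, 11-111, 11011-
PI chart (minterm → PIs covering it):
  11 | 001011  (sole → essential)
  21 | 010101  (sole → essential)
  24 | 011-00,01100-
  54 | -10110,11011-
  55 | 11-111,11011-
  63 | 11-111  (sole → essential)
Essential prime implicants: 001011, 010101, 11-111
Petrick residual → -10110, 011-00
Minimum SOP uses 5 PIs: bc'def' + a'b'cd'ef + a'bc'de'f + a'bce'f' + abdef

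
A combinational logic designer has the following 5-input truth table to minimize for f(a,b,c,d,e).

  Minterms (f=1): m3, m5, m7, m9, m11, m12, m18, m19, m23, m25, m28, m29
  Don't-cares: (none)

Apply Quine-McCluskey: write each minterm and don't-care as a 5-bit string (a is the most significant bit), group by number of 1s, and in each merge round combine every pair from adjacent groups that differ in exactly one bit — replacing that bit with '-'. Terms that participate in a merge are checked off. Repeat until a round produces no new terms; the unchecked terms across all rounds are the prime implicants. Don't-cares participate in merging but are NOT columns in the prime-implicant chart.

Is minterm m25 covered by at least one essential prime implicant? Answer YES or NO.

[col 0] 00011*, 00101*, 00111*, 01001*, 01011*, 01100*, 10010*, 10011*, 10111*, 11001*, 11100*, 11101*
[col 1] -0011*, -0111*, -1001, -1100, 0-011, 00-11*, 001-1, 010-1, 10-11*, 1001-, 11-01, 1110-
[col 2] -0-11
Prime implicants: -0-11, -1001, -1100, 0-011, 001-1, 010-1, 1001-, 11-01, 1110-
PI chart (minterm → PIs covering it):
  3 | -0-11,0-011
  5 | 001-1  (sole → essential)
  7 | -0-11,001-1
  9 | -1001,010-1
  11 | 0-011,010-1
  12 | -1100  (sole → essential)
  18 | 1001-  (sole → essential)
  19 | -0-11,1001-
  23 | -0-11  (sole → essential)
  25 | -1001,11-01
  28 | -1100,1110-
  29 | 11-01,1110-
Essential prime implicants: -0-11, -1100, 001-1, 1001-

NO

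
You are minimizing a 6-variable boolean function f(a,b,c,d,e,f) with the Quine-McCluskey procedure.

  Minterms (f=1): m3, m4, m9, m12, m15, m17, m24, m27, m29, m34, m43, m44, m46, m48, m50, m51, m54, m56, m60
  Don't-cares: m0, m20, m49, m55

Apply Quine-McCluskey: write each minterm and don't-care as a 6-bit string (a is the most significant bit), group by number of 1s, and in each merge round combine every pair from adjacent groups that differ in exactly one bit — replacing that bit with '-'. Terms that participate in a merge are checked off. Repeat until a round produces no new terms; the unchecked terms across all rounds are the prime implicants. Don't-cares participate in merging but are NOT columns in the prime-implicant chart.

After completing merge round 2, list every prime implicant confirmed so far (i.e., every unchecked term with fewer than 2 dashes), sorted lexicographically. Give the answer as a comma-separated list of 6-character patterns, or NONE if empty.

Round 0: 000000✓ 000011 000100✓ 001001 001100✓ 001111 010001✓ 010100✓ 011000✓ 011011 011101 100010✓ 101011 101100✓ 101110✓ 110000✓ 110001✓ 110010✓ 110011✓ 110110✓ 110111✓ 111000✓ 111100✓
Round 1: -01100 -10001 -11000 0-0100 00-100 000-00 1-0010 1-1100 1011-0 11-000 110-10✓ 110-11✓ 1100-0✓ 1100-1✓ 11000-✓ 11001-✓ 11011-✓ 111-00
Round 2: 110-1- 1100--
PIs = {-01100, -10001, -11000, 0-0100, 00-100, 000-00, 000011, 001001, 001111, 011011, 011101, 1-0010, 1-1100, 101011, 1011-0, 11-000, 110-1-, 1100--, 111-00}

-01100, -10001, -11000, 0-0100, 00-100, 000-00, 000011, 001001, 001111, 011011, 011101, 1-0010, 1-1100, 101011, 1011-0, 11-000, 111-00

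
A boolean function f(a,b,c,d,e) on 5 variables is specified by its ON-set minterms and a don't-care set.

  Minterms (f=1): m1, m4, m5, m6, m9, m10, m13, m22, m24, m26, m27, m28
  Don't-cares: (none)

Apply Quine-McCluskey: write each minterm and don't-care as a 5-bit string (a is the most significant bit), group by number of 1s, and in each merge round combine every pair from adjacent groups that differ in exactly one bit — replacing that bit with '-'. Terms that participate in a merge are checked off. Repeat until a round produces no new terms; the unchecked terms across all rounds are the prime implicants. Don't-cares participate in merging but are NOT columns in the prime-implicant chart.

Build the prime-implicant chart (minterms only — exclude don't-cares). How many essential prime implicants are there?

5

[col 0] 00001*, 00100*, 00101*, 00110*, 01001*, 01010*, 01101*, 10110*, 11000*, 11010*, 11011*, 11100*
[col 1] -0110, -1010, 0-001*, 0-101*, 00-01*, 001-0, 0010-, 01-01*, 11-00, 110-0, 1101-
[col 2] 0--01
Prime implicants: -0110, -1010, 0--01, 001-0, 0010-, 11-00, 110-0, 1101-
PI chart (minterm → PIs covering it):
  1 | 0--01  (sole → essential)
  4 | 001-0,0010-
  5 | 0--01,0010-
  6 | -0110,001-0
  9 | 0--01  (sole → essential)
  10 | -1010  (sole → essential)
  13 | 0--01  (sole → essential)
  22 | -0110  (sole → essential)
  24 | 11-00,110-0
  26 | -1010,110-0,1101-
  27 | 1101-  (sole → essential)
  28 | 11-00  (sole → essential)
Essential prime implicants: -0110, -1010, 0--01, 11-00, 1101-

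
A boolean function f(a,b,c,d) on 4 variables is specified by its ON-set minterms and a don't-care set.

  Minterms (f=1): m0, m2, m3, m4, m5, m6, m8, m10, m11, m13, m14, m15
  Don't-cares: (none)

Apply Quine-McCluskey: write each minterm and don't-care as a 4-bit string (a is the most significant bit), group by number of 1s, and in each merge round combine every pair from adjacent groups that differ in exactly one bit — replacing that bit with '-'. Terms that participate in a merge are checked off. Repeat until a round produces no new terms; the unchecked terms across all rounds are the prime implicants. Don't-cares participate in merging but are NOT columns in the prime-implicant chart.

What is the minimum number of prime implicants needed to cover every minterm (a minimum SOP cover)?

size-2^0 implicants → 0000(✓)  0010(✓)  0011(✓)  0100(✓)  0101(✓)  0110(✓)  1000(✓)  1010(✓)  1011(✓)  1101(✓)  1110(✓)  1111(✓)
size-2^1 implicants → -000(✓)  -010(✓)  -011(✓)  -101  -110(✓)  0-00(✓)  0-10(✓)  00-0(✓)  001-(✓)  01-0(✓)  010-  1-10(✓)  1-11(✓)  10-0(✓)  101-(✓)  11-1  111-(✓)
size-2^2 implicants → --10  -0-0  -01-  0--0  1-1-
Unchecked terms (primes): --10, -0-0, -01-, -101, 0--0, 010-, 1-1-, 11-1
Minterm coverage:
  m0 ⊆ -0-0,0--0
  m2 ⊆ --10,-0-0,-01-,0--0
  m3 ⊆ -01- [E]
  m4 ⊆ 0--0,010-
  m5 ⊆ -101,010-
  m6 ⊆ --10,0--0
  m8 ⊆ -0-0 [E]
  m10 ⊆ --10,-0-0,-01-,1-1-
  m11 ⊆ -01-,1-1-
  m13 ⊆ -101,11-1
  m14 ⊆ --10,1-1-
  m15 ⊆ 1-1-,11-1
E = {-0-0, -01-}
Petrick residual → --10, 010-, 11-1
Cover = cd' + b'd' + b'c + a'bc' + abd  |cover|=5

5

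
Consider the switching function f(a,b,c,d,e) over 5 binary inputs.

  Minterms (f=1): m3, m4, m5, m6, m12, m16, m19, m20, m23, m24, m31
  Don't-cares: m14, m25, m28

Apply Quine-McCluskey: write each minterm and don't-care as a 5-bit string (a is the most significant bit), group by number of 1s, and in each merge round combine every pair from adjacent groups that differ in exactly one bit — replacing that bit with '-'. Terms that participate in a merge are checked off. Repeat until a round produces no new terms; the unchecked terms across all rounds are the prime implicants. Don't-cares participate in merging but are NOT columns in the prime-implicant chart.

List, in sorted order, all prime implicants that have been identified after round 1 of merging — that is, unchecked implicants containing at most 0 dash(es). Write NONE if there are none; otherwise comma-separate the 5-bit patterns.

NONE

[col 0] 00011*, 00100*, 00101*, 00110*, 01100*, 01110*, 10000*, 10011*, 10100*, 10111*, 11000*, 11001*, 11100*, 11111*
[col 1] -0011, -0100*, -1100*, 0-100*, 0-110*, 001-0*, 0010-, 011-0*, 1-000*, 1-100*, 1-111, 10-00*, 10-11, 11-00*, 1100-
[col 2] --100, 0-1-0, 1--00
Prime implicants: --100, -0011, 0-1-0, 0010-, 1--00, 1-111, 10-11, 1100-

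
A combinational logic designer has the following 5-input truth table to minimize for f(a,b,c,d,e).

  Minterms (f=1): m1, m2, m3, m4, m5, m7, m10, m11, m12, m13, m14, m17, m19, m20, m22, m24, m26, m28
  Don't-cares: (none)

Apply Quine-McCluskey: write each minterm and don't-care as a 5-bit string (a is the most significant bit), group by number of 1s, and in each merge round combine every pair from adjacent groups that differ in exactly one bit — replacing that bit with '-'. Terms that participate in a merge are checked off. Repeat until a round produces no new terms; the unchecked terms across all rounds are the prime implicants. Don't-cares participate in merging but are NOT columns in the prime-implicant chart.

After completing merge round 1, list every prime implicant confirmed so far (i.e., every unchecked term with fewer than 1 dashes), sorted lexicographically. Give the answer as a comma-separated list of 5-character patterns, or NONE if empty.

[col 0] 00001*, 00010*, 00011*, 00100*, 00101*, 00111*, 01010*, 01011*, 01100*, 01101*, 01110*, 10001*, 10011*, 10100*, 10110*, 11000*, 11010*, 11100*
[col 1] -0001*, -0011*, -0100*, -1010, -1100*, 0-010*, 0-011*, 0-100*, 0-101*, 00-01*, 00-11*, 000-1*, 0001-*, 001-1*, 0010-*, 01-10, 0101-*, 011-0, 0110-*, 1-100*, 100-1*, 101-0, 11-00, 110-0
[col 2] --100, -00-1, 0-01-, 0-10-, 00--1
Prime implicants: --100, -00-1, -1010, 0-01-, 0-10-, 00--1, 01-10, 011-0, 101-0, 11-00, 110-0

NONE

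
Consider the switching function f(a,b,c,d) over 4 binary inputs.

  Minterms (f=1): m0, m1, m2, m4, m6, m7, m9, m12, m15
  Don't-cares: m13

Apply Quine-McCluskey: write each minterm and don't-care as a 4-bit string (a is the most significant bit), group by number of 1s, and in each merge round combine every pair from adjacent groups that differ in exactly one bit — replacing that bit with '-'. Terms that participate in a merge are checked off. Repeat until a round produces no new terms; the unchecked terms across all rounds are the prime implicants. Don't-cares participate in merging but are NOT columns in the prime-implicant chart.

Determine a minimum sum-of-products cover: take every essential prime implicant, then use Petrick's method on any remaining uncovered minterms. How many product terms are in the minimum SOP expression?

Round 0: 0000✓ 0001✓ 0010✓ 0100✓ 0110✓ 0111✓ 1001✓ 1100✓ 1101✓ 1111✓
Round 1: -001 -100 -111 0-00✓ 0-10✓ 00-0✓ 000- 01-0✓ 011- 1-01 11-1 110-
Round 2: 0--0
PIs = {-001, -100, -111, 0--0, 000-, 011-, 1-01, 11-1, 110-}
Coverage chart:
  m0: 0--0,000-
  m1: -001,000-
  m2: 0--0 ←essential
  m4: -100,0--0
  m6: 0--0,011-
  m7: -111,011-
  m9: -001,1-01
  m12: -100,110-
  m15: -111,11-1
Essential: 0--0
Petrick residual → -001, -100, -111
Min cover (4 terms): b'c'd + bc'd' + bcd + a'd'

4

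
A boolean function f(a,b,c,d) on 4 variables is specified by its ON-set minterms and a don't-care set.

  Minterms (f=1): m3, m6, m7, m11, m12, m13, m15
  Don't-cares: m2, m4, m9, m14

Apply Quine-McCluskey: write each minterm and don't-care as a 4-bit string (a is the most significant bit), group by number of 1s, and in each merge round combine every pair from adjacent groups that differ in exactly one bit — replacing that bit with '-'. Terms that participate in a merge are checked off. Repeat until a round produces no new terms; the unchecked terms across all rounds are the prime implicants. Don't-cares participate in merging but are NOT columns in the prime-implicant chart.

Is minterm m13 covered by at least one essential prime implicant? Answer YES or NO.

NO

size-2^0 implicants → 0010(✓)  0011(✓)  0100(✓)  0110(✓)  0111(✓)  1001(✓)  1011(✓)  1100(✓)  1101(✓)  1110(✓)  1111(✓)
size-2^1 implicants → -011(✓)  -100(✓)  -110(✓)  -111(✓)  0-10(✓)  0-11(✓)  001-(✓)  01-0(✓)  011-(✓)  1-01(✓)  1-11(✓)  10-1(✓)  11-0(✓)  11-1(✓)  110-(✓)  111-(✓)
size-2^2 implicants → --11  -1-0  -11-  0-1-  1--1  11--
Unchecked terms (primes): --11, -1-0, -11-, 0-1-, 1--1, 11--
Minterm coverage:
  m3 ⊆ --11,0-1-
  m6 ⊆ -1-0,-11-,0-1-
  m7 ⊆ --11,-11-,0-1-
  m11 ⊆ --11,1--1
  m12 ⊆ -1-0,11--
  m13 ⊆ 1--1,11--
  m15 ⊆ --11,-11-,1--1,11--
(no essential prime implicants)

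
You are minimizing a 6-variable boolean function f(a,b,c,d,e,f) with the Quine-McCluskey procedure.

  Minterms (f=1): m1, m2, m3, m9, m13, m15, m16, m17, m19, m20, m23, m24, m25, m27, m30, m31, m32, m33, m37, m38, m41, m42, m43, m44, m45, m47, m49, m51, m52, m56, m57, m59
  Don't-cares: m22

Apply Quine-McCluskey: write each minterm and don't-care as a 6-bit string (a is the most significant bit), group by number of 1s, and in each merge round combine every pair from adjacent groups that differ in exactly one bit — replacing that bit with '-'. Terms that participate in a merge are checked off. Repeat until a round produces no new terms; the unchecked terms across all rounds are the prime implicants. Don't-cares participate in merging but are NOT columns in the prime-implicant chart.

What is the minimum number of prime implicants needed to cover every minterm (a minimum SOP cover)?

13

size-2^0 implicants → 000001(✓)  000010(✓)  000011(✓)  001001(✓)  001101(✓)  001111(✓)  010000(✓)  010001(✓)  010011(✓)  010100(✓)  010110(✓)  010111(✓)  011000(✓)  011001(✓)  011011(✓)  011110(✓)  011111(✓)  100000(✓)  100001(✓)  100101(✓)  100110  101001(✓)  101010(✓)  101011(✓)  101100(✓)  101101(✓)  101111(✓)  110001(✓)  110011(✓)  110100(✓)  111000(✓)  111001(✓)  111011(✓)
size-2^1 implicants → -00001(✓)  -01001(✓)  -01101(✓)  -01111(✓)  -10001(✓)  -10011(✓)  -10100  -11000(✓)  -11001(✓)  -11011(✓)  0-0001(✓)  0-0011(✓)  0-1001(✓)  0-1111  00-001(✓)  0000-1(✓)  00001-  001-01(✓)  0011-1(✓)  01-000(✓)  01-001(✓)  01-011(✓)  01-110(✓)  01-111(✓)  010-00  010-11(✓)  0100-1(✓)  01000-(✓)  0101-0  01011-(✓)  011-11(✓)  0110-1(✓)  01100-(✓)  01111-(✓)  1-0001(✓)  1-1001(✓)  1-1011(✓)  10-001(✓)  10-101(✓)  100-01(✓)  10000-  101-01(✓)  101-11(✓)  1010-1(✓)  10101-  1011-1(✓)  10110-  11-001(✓)  11-011(✓)  1100-1(✓)  1110-1(✓)  11100-(✓)
size-2^2 implicants → --0001(✓)  --1001(✓)  -0-001(✓)  -01-01  -011-1  -1-001(✓)  -1-011(✓)  -100-1(✓)  -110-1(✓)  -1100-  0--001(✓)  0-00-1  01--11  01-0-1(✓)  01-00-  01-11-  1--001(✓)  1-10-1  10--01  101--1  11-0-1(✓)
size-2^3 implicants → ---001  -1-0-1
Unchecked terms (primes): ---001, -01-01, -011-1, -1-0-1, -10100, -1100-, 0-00-1, 0-1111, 00001-, 01--11, 01-00-, 01-11-, 010-00, 0101-0, 1-10-1, 10--01, 10000-, 100110, 101--1, 10101-, 10110-
Minterm coverage:
  m1 ⊆ ---001,0-00-1
  m2 ⊆ 00001- [E]
  m3 ⊆ 0-00-1,00001-
  m9 ⊆ ---001,-01-01
  m13 ⊆ -01-01,-011-1
  m15 ⊆ -011-1,0-1111
  m16 ⊆ 01-00-,010-00
  m17 ⊆ ---001,-1-0-1,0-00-1,01-00-
  m19 ⊆ -1-0-1,0-00-1,01--11
  m20 ⊆ -10100,010-00,0101-0
  m23 ⊆ 01--11,01-11-
  m24 ⊆ -1100-,01-00-
  m25 ⊆ ---001,-1-0-1,-1100-,01-00-
  m27 ⊆ -1-0-1,01--11
  m30 ⊆ 01-11- [E]
  m31 ⊆ 0-1111,01--11,01-11-
  m32 ⊆ 10000- [E]
  m33 ⊆ ---001,10--01,10000-
  m37 ⊆ 10--01 [E]
  m38 ⊆ 100110 [E]
  m41 ⊆ ---001,-01-01,1-10-1,10--01,101--1
  m42 ⊆ 10101- [E]
  m43 ⊆ 1-10-1,101--1,10101-
  m44 ⊆ 10110- [E]
  m45 ⊆ -01-01,-011-1,10--01,101--1,10110-
  m47 ⊆ -011-1,101--1
  m49 ⊆ ---001,-1-0-1
  m51 ⊆ -1-0-1 [E]
  m52 ⊆ -10100 [E]
  m56 ⊆ -1100- [E]
  m57 ⊆ ---001,-1-0-1,-1100-,1-10-1
  m59 ⊆ -1-0-1,1-10-1
E = {-1-0-1, -10100, -1100-, 00001-, 01-11-, 10--01, 10000-, 100110, 10101-, 10110-}
Petrick residual → ---001, -011-1, 01-00-
Cover = d'e'f + b'cdf + bd'f + bc'de'f' + bcd'e' + a'b'c'd'e + a'bd'e' + a'bde + ab'e'f + ab'c'd'e' + ab'c'def' + ab'cd'e + ab'cde'  |cover|=13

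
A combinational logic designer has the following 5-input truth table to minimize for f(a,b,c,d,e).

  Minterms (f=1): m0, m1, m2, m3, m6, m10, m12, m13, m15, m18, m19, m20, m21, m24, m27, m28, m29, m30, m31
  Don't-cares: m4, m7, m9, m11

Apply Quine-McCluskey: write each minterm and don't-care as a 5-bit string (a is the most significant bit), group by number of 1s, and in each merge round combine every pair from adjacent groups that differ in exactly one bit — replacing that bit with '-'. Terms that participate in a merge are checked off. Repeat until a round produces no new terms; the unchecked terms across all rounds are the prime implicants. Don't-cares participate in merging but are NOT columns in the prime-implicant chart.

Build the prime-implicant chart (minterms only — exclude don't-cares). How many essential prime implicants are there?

5

[col 0] 00000*, 00001*, 00010*, 00011*, 00100*, 00110*, 00111*, 01001*, 01010*, 01011*, 01100*, 01101*, 01111*, 10010*, 10011*, 10100*, 10101*, 11000*, 11011*, 11100*, 11101*, 11110*, 11111*
[col 1] -0010*, -0011*, -0100*, -1011*, -1100*, -1101*, -1111*, 0-001*, 0-010*, 0-011*, 0-100*, 0-111*, 00-00*, 00-10*, 00-11*, 000-0*, 000-1*, 0000-*, 0001-*, 001-0*, 0011-*, 01-01*, 01-11*, 010-1*, 0101-*, 011-1*, 0110-*, 1-011*, 1-100*, 1-101*, 1001-*, 1010-*, 11-00, 11-11*, 111-0*, 111-1*, 1110-*, 1111-*
[col 2] --011, --100, -001-, -1-11, -11-1, -110-, 0--11, 0-0-1, 0-01-, 00--0, 00-1-, 000--, 01--1, 1-10-, 111--
Prime implicants: --011, --100, -001-, -1-11, -11-1, -110-, 0--11, 0-0-1, 0-01-, 00--0, 00-1-, 000--, 01--1, 1-10-, 11-00, 111--
PI chart (minterm → PIs covering it):
  0 | 00--0,000--
  1 | 0-0-1,000--
  2 | -001-,0-01-,00--0,00-1-,000--
  3 | --011,-001-,0--11,0-0-1,0-01-,00-1-,000--
  6 | 00--0,00-1-
  10 | 0-01-  (sole → essential)
  12 | --100,-110-
  13 | -11-1,-110-,01--1
  15 | -1-11,-11-1,0--11,01--1
  18 | -001-  (sole → essential)
  19 | --011,-001-
  20 | --100,1-10-
  21 | 1-10-  (sole → essential)
  24 | 11-00  (sole → essential)
  27 | --011,-1-11
  28 | --100,-110-,1-10-,11-00,111--
  29 | -11-1,-110-,1-10-,111--
  30 | 111--  (sole → essential)
  31 | -1-11,-11-1,111--
Essential prime implicants: -001-, 0-01-, 1-10-, 11-00, 111--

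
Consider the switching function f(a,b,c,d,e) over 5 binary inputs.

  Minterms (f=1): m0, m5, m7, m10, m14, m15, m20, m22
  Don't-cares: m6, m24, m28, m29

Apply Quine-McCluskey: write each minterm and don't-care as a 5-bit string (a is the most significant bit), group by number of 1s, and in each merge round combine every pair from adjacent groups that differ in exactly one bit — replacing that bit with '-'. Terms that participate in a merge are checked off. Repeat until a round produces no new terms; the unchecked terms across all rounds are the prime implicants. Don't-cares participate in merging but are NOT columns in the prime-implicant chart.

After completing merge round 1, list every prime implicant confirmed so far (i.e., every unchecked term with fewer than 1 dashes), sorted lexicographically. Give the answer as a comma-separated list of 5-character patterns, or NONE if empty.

[col 0] 00000, 00101*, 00110*, 00111*, 01010*, 01110*, 01111*, 10100*, 10110*, 11000*, 11100*, 11101*
[col 1] -0110, 0-110*, 0-111*, 001-1, 0011-*, 01-10, 0111-*, 1-100, 101-0, 11-00, 1110-
[col 2] 0-11-
Prime implicants: -0110, 0-11-, 00000, 001-1, 01-10, 1-100, 101-0, 11-00, 1110-

00000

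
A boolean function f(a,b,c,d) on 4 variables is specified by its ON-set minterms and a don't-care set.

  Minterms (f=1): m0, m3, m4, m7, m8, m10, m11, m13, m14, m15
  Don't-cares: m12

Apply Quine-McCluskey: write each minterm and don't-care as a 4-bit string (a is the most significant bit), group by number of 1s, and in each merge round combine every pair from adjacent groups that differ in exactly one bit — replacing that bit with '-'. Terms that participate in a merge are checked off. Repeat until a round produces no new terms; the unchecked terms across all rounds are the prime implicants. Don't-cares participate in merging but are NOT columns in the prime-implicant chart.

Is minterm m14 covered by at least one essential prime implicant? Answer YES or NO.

[col 0] 0000*, 0011*, 0100*, 0111*, 1000*, 1010*, 1011*, 1100*, 1101*, 1110*, 1111*
[col 1] -000*, -011*, -100*, -111*, 0-00*, 0-11*, 1-00*, 1-10*, 1-11*, 10-0*, 101-*, 11-0*, 11-1*, 110-*, 111-*
[col 2] --00, --11, 1--0, 1-1-, 11--
Prime implicants: --00, --11, 1--0, 1-1-, 11--
PI chart (minterm → PIs covering it):
  0 | --00  (sole → essential)
  3 | --11  (sole → essential)
  4 | --00  (sole → essential)
  7 | --11  (sole → essential)
  8 | --00,1--0
  10 | 1--0,1-1-
  11 | --11,1-1-
  13 | 11--  (sole → essential)
  14 | 1--0,1-1-,11--
  15 | --11,1-1-,11--
Essential prime implicants: --00, --11, 11--

YES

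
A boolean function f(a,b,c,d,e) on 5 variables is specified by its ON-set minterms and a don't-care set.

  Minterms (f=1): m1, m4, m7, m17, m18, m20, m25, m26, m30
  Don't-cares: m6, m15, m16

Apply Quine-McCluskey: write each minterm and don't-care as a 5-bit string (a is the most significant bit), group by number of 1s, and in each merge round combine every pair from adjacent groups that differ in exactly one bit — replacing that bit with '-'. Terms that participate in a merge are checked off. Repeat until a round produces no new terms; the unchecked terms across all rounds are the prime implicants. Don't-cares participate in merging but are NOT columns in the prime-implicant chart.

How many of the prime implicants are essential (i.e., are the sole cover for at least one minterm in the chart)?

Round 0: 00001✓ 00100✓ 00110✓ 00111✓ 01111✓ 10000✓ 10001✓ 10010✓ 10100✓ 11001✓ 11010✓ 11110✓
Round 1: -0001 -0100 0-111 001-0 0011- 1-001 1-010 10-00 100-0 1000- 11-10
PIs = {-0001, -0100, 0-111, 001-0, 0011-, 1-001, 1-010, 10-00, 100-0, 1000-, 11-10}
Coverage chart:
  m1: -0001 ←essential
  m4: -0100,001-0
  m7: 0-111,0011-
  m17: -0001,1-001,1000-
  m18: 1-010,100-0
  m20: -0100,10-00
  m25: 1-001 ←essential
  m26: 1-010,11-10
  m30: 11-10 ←essential
Essential: -0001, 1-001, 11-10

3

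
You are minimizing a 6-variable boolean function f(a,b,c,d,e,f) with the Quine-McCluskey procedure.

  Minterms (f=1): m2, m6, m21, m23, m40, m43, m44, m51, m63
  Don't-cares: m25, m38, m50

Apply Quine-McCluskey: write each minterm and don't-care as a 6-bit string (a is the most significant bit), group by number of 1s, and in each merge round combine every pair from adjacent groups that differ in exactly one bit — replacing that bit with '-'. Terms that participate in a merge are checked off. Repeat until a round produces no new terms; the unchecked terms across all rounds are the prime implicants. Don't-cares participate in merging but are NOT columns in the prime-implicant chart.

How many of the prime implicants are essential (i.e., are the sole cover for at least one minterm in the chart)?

6

[col 0] 000010*, 000110*, 010101*, 010111*, 011001, 100110*, 101000*, 101011, 101100*, 110010*, 110011*, 111111
[col 1] -00110, 000-10, 0101-1, 101-00, 11001-
Prime implicants: -00110, 000-10, 0101-1, 011001, 101-00, 101011, 11001-, 111111
PI chart (minterm → PIs covering it):
  2 | 000-10  (sole → essential)
  6 | -00110,000-10
  21 | 0101-1  (sole → essential)
  23 | 0101-1  (sole → essential)
  40 | 101-00  (sole → essential)
  43 | 101011  (sole → essential)
  44 | 101-00  (sole → essential)
  51 | 11001-  (sole → essential)
  63 | 111111  (sole → essential)
Essential prime implicants: 000-10, 0101-1, 101-00, 101011, 11001-, 111111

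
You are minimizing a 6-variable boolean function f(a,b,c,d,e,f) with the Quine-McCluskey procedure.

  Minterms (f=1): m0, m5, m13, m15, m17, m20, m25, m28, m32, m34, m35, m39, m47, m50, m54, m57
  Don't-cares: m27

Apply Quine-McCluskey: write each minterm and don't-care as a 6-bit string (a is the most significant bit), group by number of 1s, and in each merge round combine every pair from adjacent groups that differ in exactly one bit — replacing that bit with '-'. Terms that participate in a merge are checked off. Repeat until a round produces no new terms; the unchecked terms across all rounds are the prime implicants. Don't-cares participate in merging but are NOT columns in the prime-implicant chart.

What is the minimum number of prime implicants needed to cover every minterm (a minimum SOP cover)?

9

Round 0: 000000✓ 000101✓ 001101✓ 001111✓ 010001✓ 010100✓ 011001✓ 011011✓ 011100✓ 100000✓ 100010✓ 100011✓ 100111✓ 101111✓ 110010✓ 110110✓ 111001✓
Round 1: -00000 -01111 -11001 00-101 0011-1 01-001 01-100 0110-1 1-0010 10-111 100-11 1000-0 10001- 110-10
PIs = {-00000, -01111, -11001, 00-101, 0011-1, 01-001, 01-100, 0110-1, 1-0010, 10-111, 100-11, 1000-0, 10001-, 110-10}
Coverage chart:
  m0: -00000 ←essential
  m5: 00-101 ←essential
  m13: 00-101,0011-1
  m15: -01111,0011-1
  m17: 01-001 ←essential
  m20: 01-100 ←essential
  m25: -11001,01-001,0110-1
  m28: 01-100 ←essential
  m32: -00000,1000-0
  m34: 1-0010,1000-0,10001-
  m35: 100-11,10001-
  m39: 10-111,100-11
  m47: -01111,10-111
  m50: 1-0010,110-10
  m54: 110-10 ←essential
  m57: -11001 ←essential
Essential: -00000, -11001, 00-101, 01-001, 01-100, 110-10
Petrick residual → -01111, 1-0010, 100-11
Min cover (9 terms): b'c'd'e'f' + b'cdef + bcd'e'f + a'b'de'f + a'bd'e'f + a'bde'f' + ac'd'ef' + ab'c'ef + abc'ef'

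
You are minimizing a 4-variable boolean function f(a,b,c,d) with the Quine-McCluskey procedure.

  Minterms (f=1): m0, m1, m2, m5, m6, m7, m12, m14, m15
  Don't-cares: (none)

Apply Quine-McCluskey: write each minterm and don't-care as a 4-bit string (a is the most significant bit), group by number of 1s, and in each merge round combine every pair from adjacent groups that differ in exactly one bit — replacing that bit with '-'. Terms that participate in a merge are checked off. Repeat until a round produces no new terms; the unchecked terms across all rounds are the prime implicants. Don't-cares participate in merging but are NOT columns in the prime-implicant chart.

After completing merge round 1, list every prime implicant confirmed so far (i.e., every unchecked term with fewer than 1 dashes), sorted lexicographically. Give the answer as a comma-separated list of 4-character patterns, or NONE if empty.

NONE

[col 0] 0000*, 0001*, 0010*, 0101*, 0110*, 0111*, 1100*, 1110*, 1111*
[col 1] -110*, -111*, 0-01, 0-10, 00-0, 000-, 01-1, 011-*, 11-0, 111-*
[col 2] -11-
Prime implicants: -11-, 0-01, 0-10, 00-0, 000-, 01-1, 11-0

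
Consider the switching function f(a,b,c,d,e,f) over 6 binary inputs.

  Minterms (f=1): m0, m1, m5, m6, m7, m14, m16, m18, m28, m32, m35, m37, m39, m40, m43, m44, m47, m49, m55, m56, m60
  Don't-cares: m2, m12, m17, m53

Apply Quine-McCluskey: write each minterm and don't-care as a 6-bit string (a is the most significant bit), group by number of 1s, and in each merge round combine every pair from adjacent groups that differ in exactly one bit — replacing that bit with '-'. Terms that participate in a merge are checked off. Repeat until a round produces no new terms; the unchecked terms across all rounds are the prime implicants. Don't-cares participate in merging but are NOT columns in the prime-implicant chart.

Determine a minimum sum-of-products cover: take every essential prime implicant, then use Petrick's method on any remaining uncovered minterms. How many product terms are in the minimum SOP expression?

10

size-2^0 implicants → 000000(✓)  000001(✓)  000010(✓)  000101(✓)  000110(✓)  000111(✓)  001100(✓)  001110(✓)  010000(✓)  010001(✓)  010010(✓)  011100(✓)  100000(✓)  100011(✓)  100101(✓)  100111(✓)  101000(✓)  101011(✓)  101100(✓)  101111(✓)  110001(✓)  110101(✓)  110111(✓)  111000(✓)  111100(✓)
size-2^1 implicants → -00000  -00101(✓)  -00111(✓)  -01100(✓)  -10001  -11100(✓)  0-0000(✓)  0-0001(✓)  0-0010(✓)  0-1100(✓)  00-110  000-01  000-10  0000-0(✓)  00000-(✓)  0001-1(✓)  00011-  0011-0  0100-0(✓)  01000-(✓)  1-0101(✓)  1-0111(✓)  1-1000(✓)  1-1100(✓)  10-000  10-011(✓)  10-111(✓)  100-11(✓)  1001-1(✓)  101-00(✓)  101-11(✓)  110-01  1101-1(✓)  111-00(✓)
size-2^2 implicants → --1100  -001-1  0-00-0  0-000-  1-01-1  1-1-00  10--11
Unchecked terms (primes): --1100, -00000, -001-1, -10001, 0-00-0, 0-000-, 00-110, 000-01, 000-10, 00011-, 0011-0, 1-01-1, 1-1-00, 10--11, 10-000, 110-01
Minterm coverage:
  m0 ⊆ -00000,0-00-0,0-000-
  m1 ⊆ 0-000-,000-01
  m5 ⊆ -001-1,000-01
  m6 ⊆ 00-110,000-10,00011-
  m7 ⊆ -001-1,00011-
  m14 ⊆ 00-110,0011-0
  m16 ⊆ 0-00-0,0-000-
  m18 ⊆ 0-00-0 [E]
  m28 ⊆ --1100 [E]
  m32 ⊆ -00000,10-000
  m35 ⊆ 10--11 [E]
  m37 ⊆ -001-1,1-01-1
  m39 ⊆ -001-1,1-01-1,10--11
  m40 ⊆ 1-1-00,10-000
  m43 ⊆ 10--11 [E]
  m44 ⊆ --1100,1-1-00
  m47 ⊆ 10--11 [E]
  m49 ⊆ -10001,110-01
  m55 ⊆ 1-01-1 [E]
  m56 ⊆ 1-1-00 [E]
  m60 ⊆ --1100,1-1-00
E = {--1100, 0-00-0, 1-01-1, 1-1-00, 10--11}
Petrick residual → -00000, -001-1, -10001, 0-000-, 00-110
Cover = cde'f' + b'c'd'e'f' + b'c'df + bc'd'e'f + a'c'd'f' + a'c'd'e' + a'b'def' + ac'df + ace'f' + ab'ef  |cover|=10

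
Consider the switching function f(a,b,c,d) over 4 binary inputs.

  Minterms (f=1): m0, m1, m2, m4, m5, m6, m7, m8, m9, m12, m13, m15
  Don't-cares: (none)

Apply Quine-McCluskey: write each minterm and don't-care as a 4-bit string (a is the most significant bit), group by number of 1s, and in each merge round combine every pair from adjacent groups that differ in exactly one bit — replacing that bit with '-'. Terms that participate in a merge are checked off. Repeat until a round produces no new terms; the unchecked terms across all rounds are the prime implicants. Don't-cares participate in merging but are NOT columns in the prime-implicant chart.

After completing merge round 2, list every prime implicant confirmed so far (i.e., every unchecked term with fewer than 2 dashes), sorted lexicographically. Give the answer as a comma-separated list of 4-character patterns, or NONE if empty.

NONE

Round 0: 0000✓ 0001✓ 0010✓ 0100✓ 0101✓ 0110✓ 0111✓ 1000✓ 1001✓ 1100✓ 1101✓ 1111✓
Round 1: -000✓ -001✓ -100✓ -101✓ -111✓ 0-00✓ 0-01✓ 0-10✓ 00-0✓ 000-✓ 01-0✓ 01-1✓ 010-✓ 011-✓ 1-00✓ 1-01✓ 100-✓ 11-1✓ 110-✓
Round 2: --00✓ --01✓ -00-✓ -1-1 -10-✓ 0--0 0-0-✓ 01-- 1-0-✓
Round 3: --0-
PIs = {--0-, -1-1, 0--0, 01--}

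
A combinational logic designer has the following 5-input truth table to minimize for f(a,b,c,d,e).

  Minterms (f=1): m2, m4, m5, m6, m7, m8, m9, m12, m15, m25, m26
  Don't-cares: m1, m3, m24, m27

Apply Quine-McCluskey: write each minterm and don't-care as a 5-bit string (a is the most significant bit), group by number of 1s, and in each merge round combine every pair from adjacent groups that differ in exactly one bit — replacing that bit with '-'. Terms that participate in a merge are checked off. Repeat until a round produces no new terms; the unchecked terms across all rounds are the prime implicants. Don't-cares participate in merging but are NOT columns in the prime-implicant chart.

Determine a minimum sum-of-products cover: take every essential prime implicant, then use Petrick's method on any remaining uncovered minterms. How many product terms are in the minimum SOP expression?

size-2^0 implicants → 00001(✓)  00010(✓)  00011(✓)  00100(✓)  00101(✓)  00110(✓)  00111(✓)  01000(✓)  01001(✓)  01100(✓)  01111(✓)  11000(✓)  11001(✓)  11010(✓)  11011(✓)
size-2^1 implicants → -1000(✓)  -1001(✓)  0-001  0-100  0-111  00-01(✓)  00-10(✓)  00-11(✓)  000-1(✓)  0001-(✓)  001-0(✓)  001-1(✓)  0010-(✓)  0011-(✓)  01-00  0100-(✓)  110-0(✓)  110-1(✓)  1100-(✓)  1101-(✓)
size-2^2 implicants → -100-  00--1  00-1-  001--  110--
Unchecked terms (primes): -100-, 0-001, 0-100, 0-111, 00--1, 00-1-, 001--, 01-00, 110--
Minterm coverage:
  m2 ⊆ 00-1- [E]
  m4 ⊆ 0-100,001--
  m5 ⊆ 00--1,001--
  m6 ⊆ 00-1-,001--
  m7 ⊆ 0-111,00--1,00-1-,001--
  m8 ⊆ -100-,01-00
  m9 ⊆ -100-,0-001
  m12 ⊆ 0-100,01-00
  m15 ⊆ 0-111 [E]
  m25 ⊆ -100-,110--
  m26 ⊆ 110-- [E]
E = {0-111, 00-1-, 110--}
Petrick residual → -100-, 0-100, 00--1
Cover = bc'd' + a'cd'e' + a'cde + a'b'e + a'b'd + abc'  |cover|=6

6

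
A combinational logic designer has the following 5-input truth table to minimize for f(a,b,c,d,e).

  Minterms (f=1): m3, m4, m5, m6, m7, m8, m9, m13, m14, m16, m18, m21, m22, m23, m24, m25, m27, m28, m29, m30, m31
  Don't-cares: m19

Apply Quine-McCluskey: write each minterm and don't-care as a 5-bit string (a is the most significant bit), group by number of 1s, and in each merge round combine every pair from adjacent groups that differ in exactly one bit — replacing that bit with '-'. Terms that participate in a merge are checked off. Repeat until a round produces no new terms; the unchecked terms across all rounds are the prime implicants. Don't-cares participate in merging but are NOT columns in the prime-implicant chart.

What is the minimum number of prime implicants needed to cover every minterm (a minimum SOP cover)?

8

Round 0: 00011✓ 00100✓ 00101✓ 00110✓ 00111✓ 01000✓ 01001✓ 01101✓ 01110✓ 10000✓ 10010✓ 10011✓ 10101✓ 10110✓ 10111✓ 11000✓ 11001✓ 11011✓ 11100✓ 11101✓ 11110✓ 11111✓
Round 1: -0011✓ -0101✓ -0110✓ -0111✓ -1000✓ -1001✓ -1101✓ -1110✓ 0-101✓ 0-110✓ 00-11✓ 001-0✓ 001-1✓ 0010-✓ 0011-✓ 01-01✓ 0100-✓ 1-000 1-011✓ 1-101✓ 1-110✓ 1-111✓ 10-10✓ 10-11✓ 100-0 1001-✓ 101-1✓ 1011-✓ 11-00✓ 11-01✓ 11-11✓ 110-1✓ 1100-✓ 111-0✓ 111-1✓ 1110-✓ 1111-✓
Round 2: --101 --110 -0-11 -01-1 -011- -1-01 -100- 001-- 1--11 1-1-1 1-11- 10-1- 11--1 11-0- 111--
PIs = {--101, --110, -0-11, -01-1, -011-, -1-01, -100-, 001--, 1--11, 1-000, 1-1-1, 1-11-, 10-1-, 100-0, 11--1, 11-0-, 111--}
Coverage chart:
  m3: -0-11 ←essential
  m4: 001-- ←essential
  m5: --101,-01-1,001--
  m6: --110,-011-,001--
  m7: -0-11,-01-1,-011-,001--
  m8: -100- ←essential
  m9: -1-01,-100-
  m13: --101,-1-01
  m14: --110 ←essential
  m16: 1-000,100-0
  m18: 10-1-,100-0
  m21: --101,-01-1,1-1-1
  m22: --110,-011-,1-11-,10-1-
  m23: -0-11,-01-1,-011-,1--11,1-1-1,1-11-,10-1-
  m24: -100-,1-000,11-0-
  m25: -1-01,-100-,11--1,11-0-
  m27: 1--11,11--1
  m28: 11-0-,111--
  m29: --101,-1-01,1-1-1,11--1,11-0-,111--
  m30: --110,1-11-,111--
  m31: 1--11,1-1-1,1-11-,11--1,111--
Essential: --110, -0-11, -100-, 001--
Petrick residual → --101, 1--11, 100-0, 11-0-
Min cover (8 terms): cd'e + cde' + b'de + bc'd' + a'b'c + ade + ab'c'e' + abd'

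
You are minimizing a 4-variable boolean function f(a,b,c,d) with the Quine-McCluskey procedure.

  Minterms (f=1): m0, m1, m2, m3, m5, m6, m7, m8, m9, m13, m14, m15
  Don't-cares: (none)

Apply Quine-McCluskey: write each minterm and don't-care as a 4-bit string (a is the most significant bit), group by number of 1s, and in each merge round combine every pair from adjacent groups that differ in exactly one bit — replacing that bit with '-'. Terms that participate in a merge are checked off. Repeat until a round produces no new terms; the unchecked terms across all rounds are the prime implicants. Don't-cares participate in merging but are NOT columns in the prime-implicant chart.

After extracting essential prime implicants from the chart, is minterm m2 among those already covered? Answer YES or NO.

NO

Round 0: 0000✓ 0001✓ 0010✓ 0011✓ 0101✓ 0110✓ 0111✓ 1000✓ 1001✓ 1101✓ 1110✓ 1111✓
Round 1: -000✓ -001✓ -101✓ -110✓ -111✓ 0-01✓ 0-10✓ 0-11✓ 00-0✓ 00-1✓ 000-✓ 001-✓ 01-1✓ 011-✓ 1-01✓ 100-✓ 11-1✓ 111-✓
Round 2: --01 -00- -1-1 -11- 0--1 0-1- 00--
PIs = {--01, -00-, -1-1, -11-, 0--1, 0-1-, 00--}
Coverage chart:
  m0: -00-,00--
  m1: --01,-00-,0--1,00--
  m2: 0-1-,00--
  m3: 0--1,0-1-,00--
  m5: --01,-1-1,0--1
  m6: -11-,0-1-
  m7: -1-1,-11-,0--1,0-1-
  m8: -00- ←essential
  m9: --01,-00-
  m13: --01,-1-1
  m14: -11- ←essential
  m15: -1-1,-11-
Essential: -00-, -11-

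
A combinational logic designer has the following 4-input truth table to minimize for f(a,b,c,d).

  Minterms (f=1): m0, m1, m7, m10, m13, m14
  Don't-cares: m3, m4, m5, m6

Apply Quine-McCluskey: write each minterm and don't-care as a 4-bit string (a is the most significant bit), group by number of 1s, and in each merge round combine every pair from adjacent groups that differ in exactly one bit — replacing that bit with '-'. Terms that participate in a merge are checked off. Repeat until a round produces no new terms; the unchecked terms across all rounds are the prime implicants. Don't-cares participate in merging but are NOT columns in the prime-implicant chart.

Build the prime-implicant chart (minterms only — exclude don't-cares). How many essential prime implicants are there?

3

Round 0: 0000✓ 0001✓ 0011✓ 0100✓ 0101✓ 0110✓ 0111✓ 1010✓ 1101✓ 1110✓
Round 1: -101 -110 0-00✓ 0-01✓ 0-11✓ 00-1✓ 000-✓ 01-0✓ 01-1✓ 010-✓ 011-✓ 1-10
Round 2: 0--1 0-0- 01--
PIs = {-101, -110, 0--1, 0-0-, 01--, 1-10}
Coverage chart:
  m0: 0-0- ←essential
  m1: 0--1,0-0-
  m7: 0--1,01--
  m10: 1-10 ←essential
  m13: -101 ←essential
  m14: -110,1-10
Essential: -101, 0-0-, 1-10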